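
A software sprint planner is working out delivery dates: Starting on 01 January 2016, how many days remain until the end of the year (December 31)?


Start: January 01, 2016
End: December 31, 2016
Days left in January: 30
February: 29
March: 31
April: 30
May: 31
... plus remaining months
Sum of remaining months: 335
Total: 30 + 335 = 365

365


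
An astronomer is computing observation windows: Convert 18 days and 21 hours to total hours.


Days: 18
Extra hours: 21
Hours per day: 24
Days to hours: 18 x 24 = 432
Total: 432 + 21 = 453

453


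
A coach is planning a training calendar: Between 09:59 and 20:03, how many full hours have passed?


Start: 09:59
End: 20:03
Hour difference: 20 - 9 = 11 hours
Minute difference: 3 - 59 = -56 minutes
Total minutes: 604
Complete hours: 604 / 60 = 10 (remainder 4)

10


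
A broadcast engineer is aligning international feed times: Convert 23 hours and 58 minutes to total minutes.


Hours: 23
Extra minutes: 58
Minutes per hour: 60
Hours to minutes: 23 x 60 = 1380
Total: 1380 + 58 = 1438

1438


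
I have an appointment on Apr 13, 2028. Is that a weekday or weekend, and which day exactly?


Date: 2028-04-13
January 1, 2028 is a Saturday
Day of year: 104
Offset from Jan 1: 103 days
103 mod 7 = 5
Result: Thursday

Thursday


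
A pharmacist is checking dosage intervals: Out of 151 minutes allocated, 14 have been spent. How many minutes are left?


Total budget: 151 minutes
Time used: 14 minutes
Remaining: 151 - 14 = 137 minutes
Percent used: 9.3%
Percent remaining: 90.7%

137


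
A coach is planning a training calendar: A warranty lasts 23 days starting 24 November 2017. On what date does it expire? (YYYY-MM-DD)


Start: 2017-11-24
Adding 23 days
Days remaining in November: 6
After November: 17 days still to add
December 2017 has 31 days, need 17
Result: 2017-12-17

2017-12-17


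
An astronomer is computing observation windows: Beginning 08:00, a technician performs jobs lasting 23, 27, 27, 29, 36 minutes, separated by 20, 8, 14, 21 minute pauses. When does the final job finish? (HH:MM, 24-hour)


Start: 08:00 = 480 min from midnight
  after task 1 (23 min): 08:23
  after break (20 min): 08:43
  after task 2 (27 min): 09:10
  after break (8 min): 09:18
  after task 3 (27 min): 09:45
  after break (14 min): 09:59
  after task 4 (29 min): 10:28
  after break (21 min): 10:49
  after task 5 (36 min): 11:25
Total elapsed: 205 minutes
End time: 11:25

11:25


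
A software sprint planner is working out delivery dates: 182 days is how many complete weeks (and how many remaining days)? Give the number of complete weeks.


Total days: 182
Days per week: 7
Division: 182 / 7 = 26 remainder 0
Complete weeks: 26
Remaining days: 0

26


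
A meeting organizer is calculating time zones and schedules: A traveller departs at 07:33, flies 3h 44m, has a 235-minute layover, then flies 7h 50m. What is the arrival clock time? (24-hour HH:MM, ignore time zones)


Depart: 07:33
Leg 1: +224 min -> 11:17
Layover: +235 min -> 15:12
Leg 2: +470 min -> 23:02
Total travel: 929 minutes = 15h 29m
Arrival: 23:02

23:02


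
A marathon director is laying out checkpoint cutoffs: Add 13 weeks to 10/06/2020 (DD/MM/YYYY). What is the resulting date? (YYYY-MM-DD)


Start: 2020-06-10
Weeks to add: 13
Convert to days: 13 x 7 = 91 days
Add 91 days to 2020-06-10
Result: 2020-09-09

2020-09-09


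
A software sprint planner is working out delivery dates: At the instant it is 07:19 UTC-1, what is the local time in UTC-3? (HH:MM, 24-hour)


Local time: 07:19 at UTC-1 (offset -1h)
Target zone: UTC-3 (offset -3h)
Difference: -3 - (-1) = -2 hours
Calculation: 7 + (-2) = 5
Result: 05:19

05:19


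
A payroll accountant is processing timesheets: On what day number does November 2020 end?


Month: November
Year: 2020
November is a 30-day month
Total: 30 days

30


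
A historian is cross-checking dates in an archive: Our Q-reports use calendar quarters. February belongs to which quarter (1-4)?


Month: February (month 2)
Q1: January-March (months 1-3)
Q2: April-June (months 4-6)
Q3: July-September (months 7-9)
Q4: October-December (months 10-12)
Month 2 falls in Q1

1


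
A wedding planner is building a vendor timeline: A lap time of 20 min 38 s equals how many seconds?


Minutes: 20
Seconds: 38
Convert minutes to seconds: 20 x 60 = 1200
Add remaining seconds: 1200 + 38 = 1238

1238


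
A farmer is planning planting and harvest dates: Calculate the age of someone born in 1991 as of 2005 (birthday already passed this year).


Birth year: 1991
Current year: 2005
Age = current year - birth year
Age = 2005 - 1991 = 14

14


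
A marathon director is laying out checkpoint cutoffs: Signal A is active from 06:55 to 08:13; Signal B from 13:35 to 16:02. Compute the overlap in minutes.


Interval A: [415, 493] minutes from midnight
Interval B: [815, 962] minutes from midnight
Overlap start = max(415, 815) = 815
Overlap end = min(493, 962) = 493
End <= start, so the intervals do not overlap: 0 minutes

0


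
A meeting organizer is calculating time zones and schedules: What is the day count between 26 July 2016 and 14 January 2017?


Start date: 2016-07-26
End date: 2017-01-14
Jul 2016: +6 days
Aug 2016: +31 days
Sep 2016: +30 days
... (4 more months)
Total: 172 days

172


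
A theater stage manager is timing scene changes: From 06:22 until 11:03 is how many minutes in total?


Start time: 06:22 = 382 minutes from midnight
End time: 11:03 = 663 minutes from midnight
Difference: 663 - 382 = 281 minutes
That is 4 hours and 41 minutes

281


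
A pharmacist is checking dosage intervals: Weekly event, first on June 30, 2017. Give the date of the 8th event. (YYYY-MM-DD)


First occurrence: 2017-06-30 (occurrence 1)
Each occurrence is 7 days after the previous.
Occurrence 8 is 7 weeks after the first.
7 weeks = 49 days
2017-06-30 + 49 days = 2017-08-18

2017-08-18


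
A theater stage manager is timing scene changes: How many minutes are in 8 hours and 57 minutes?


Hours: 8
Minutes: 57
Convert hours to minutes: 8 x 60 = 480
Add remaining minutes: 480 + 57 = 537

537


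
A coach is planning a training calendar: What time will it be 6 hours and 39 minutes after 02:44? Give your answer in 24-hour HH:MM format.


Start time: 02:44
Adding: 6 hours 39 minutes
Minutes: 44 + 39 = 83
Minute overflow: 83 >= 60, so carry 1 hour, minutes = 23
Hours: 2 + 6 + 1 = 9
Result: 09:23

09:23


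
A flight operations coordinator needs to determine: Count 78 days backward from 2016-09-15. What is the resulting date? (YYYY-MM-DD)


Start: 2016-09-15
Subtracting 78 days
Days already passed in September: 15
After going back through September: 63 more days to subtract
August 2016: 31 days, 32 remaining
July 2016: 31 days, 1 remaining
June 2016 has 30 days, need 1
Result: 2016-06-29

2016-06-29


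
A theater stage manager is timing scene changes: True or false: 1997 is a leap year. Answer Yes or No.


Year: 1997
Divisible by 4? 1997 / 4 = 499.25 -> No
Not divisible by 4, so NOT a leap year

No


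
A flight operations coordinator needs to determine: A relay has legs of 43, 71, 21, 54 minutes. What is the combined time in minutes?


Durations: 43, 71, 21, 54
Running sum: 43
+ 71 = 114
+ 21 = 135
+ 54 = 189
Total duration: 189 minutes
That is 3 hours and 9 minutes

189


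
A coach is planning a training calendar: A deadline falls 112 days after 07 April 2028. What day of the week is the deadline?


Start: 2028-04-07 (Friday)
Step 1 - find target date: add 112 days
  2028-04-07 + 112 days = 2028-07-28
Step 2 - day of week:
  112 mod 7 = 0
  Friday + 0 days -> Friday
Result: Friday (2028-07-28)

Friday


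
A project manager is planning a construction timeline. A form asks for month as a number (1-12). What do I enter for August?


Calendar month order:
7. July
8. August <--
9. September
August is month number 8

8


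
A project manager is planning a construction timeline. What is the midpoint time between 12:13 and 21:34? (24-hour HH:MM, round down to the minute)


Start time: 12:13 = 733 minutes from midnight
End time: 21:34 = 1294 minutes from midnight
Sum: 733 + 1294 = 2027
Midpoint: 2027 / 2 = 1013 minutes
Convert: 1013 / 60 = 16 hours, 53 minutes
Result: 16:53

16:53


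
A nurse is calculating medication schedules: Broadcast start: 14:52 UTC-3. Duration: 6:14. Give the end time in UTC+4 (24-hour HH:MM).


Start: 14:52 in UTC-3
Step 1 - add duration:
  minutes: 52 + 14 = 66 (carry 1h)
  hours: 14 + 6 + 1 = 21
  end in UTC-3: 21:06
Step 2 - convert UTC-3 -> UTC+4:
  offset difference: 4 - (-3) = 7 hours
  21 + (7) = 28 -> mod 24 = 4
Result: 04:06 in UTC+4

04:06


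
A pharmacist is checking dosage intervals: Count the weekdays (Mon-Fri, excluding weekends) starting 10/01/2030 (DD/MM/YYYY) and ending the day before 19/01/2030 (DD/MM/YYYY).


Start: 2030-01-10 (Thursday)
End (exclusive): 2030-01-19 (Saturday)
Total calendar days: 9
Full weeks: 9 // 7 = 1 -> 5 weekdays
Remaining 2 days starting on Thursday:
  Thu(w), Fri(w) -> 2 weekdays
Total business days: 5 + 2 = 7

7


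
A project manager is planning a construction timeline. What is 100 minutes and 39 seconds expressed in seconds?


Minutes: 100
Extra seconds: 39
Seconds per minute: 60
Minutes to seconds: 100 x 60 = 6000
Total: 6000 + 39 = 6039

6039


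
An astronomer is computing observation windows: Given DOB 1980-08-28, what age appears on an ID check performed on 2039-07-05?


Birth: 1980-08-28
Reference: 2039-07-05
Year difference: 2039 - 1980 = 59
Has birthday (08-28) occurred by 07-05? No
Birthday not yet reached this year -> subtract 1
Age in full years: 58

58


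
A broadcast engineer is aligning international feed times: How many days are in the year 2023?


Year: 2023
Check leap year rules:
Divisible by 4? No
2023 is not a leap year
Days: 365

365


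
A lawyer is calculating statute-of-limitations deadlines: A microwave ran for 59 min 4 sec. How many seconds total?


Minutes: 59
Extra seconds: 4
Seconds per minute: 60
Minutes to seconds: 59 x 60 = 3540
Total: 3540 + 4 = 3544

3544


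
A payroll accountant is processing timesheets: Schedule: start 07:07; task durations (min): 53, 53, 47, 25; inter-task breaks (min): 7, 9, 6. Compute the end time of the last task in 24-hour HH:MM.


Start: 07:07 = 427 min from midnight
  after task 1 (53 min): 08:00
  after break (7 min): 08:07
  after task 2 (53 min): 09:00
  after break (9 min): 09:09
  after task 3 (47 min): 09:56
  after break (6 min): 10:02
  after task 4 (25 min): 10:27
Total elapsed: 200 minutes
End time: 10:27

10:27


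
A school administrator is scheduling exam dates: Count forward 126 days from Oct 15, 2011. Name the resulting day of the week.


Start: 2011-10-15 (Saturday)
Step 1 - find target date: add 126 days
  2011-10-15 + 126 days = 2012-02-18
Step 2 - day of week:
  126 mod 7 = 0
  Saturday + 0 days -> Saturday
Result: Saturday (2012-02-18)

Saturday


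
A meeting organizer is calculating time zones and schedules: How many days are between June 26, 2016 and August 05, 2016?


Start date: 2016-06-26
End date: 2016-08-05
Jun 2016: +5 days
Jul 2016: +31 days
Aug 2016: +4 days
Total: 40 days

40


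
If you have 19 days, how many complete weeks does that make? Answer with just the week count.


Total days: 19
Days per week: 7
Division: 19 / 7 = 2 remainder 5
Complete weeks: 2
Remaining days: 5

2


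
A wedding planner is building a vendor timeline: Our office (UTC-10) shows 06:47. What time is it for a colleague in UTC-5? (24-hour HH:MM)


Local time: 06:47 at UTC-10 (offset -10h)
Target zone: UTC-5 (offset -5h)
Difference: -5 - (-10) = 5 hours
Calculation: 6 + (5) = 11
Result: 11:47

11:47


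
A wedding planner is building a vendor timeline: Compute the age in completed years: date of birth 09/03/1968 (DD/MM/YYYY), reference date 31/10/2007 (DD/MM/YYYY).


Birth: 1968-03-09
Reference: 2007-10-31
Year difference: 2007 - 1968 = 39
Has birthday (03-09) occurred by 10-31? Yes
Age in full years: 39

39


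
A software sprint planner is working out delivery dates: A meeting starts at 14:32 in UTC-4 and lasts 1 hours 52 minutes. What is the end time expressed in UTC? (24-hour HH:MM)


Start: 14:32 in UTC-4
Step 1 - add duration:
  minutes: 32 + 52 = 84 (carry 1h)
  hours: 14 + 1 + 1 = 16
  end in UTC-4: 16:24
Step 2 - convert UTC-4 -> UTC:
  offset difference: 0 - (-4) = 4 hours
  16 + (4) = 20 -> mod 24 = 20
Result: 20:24 in UTC

20:24


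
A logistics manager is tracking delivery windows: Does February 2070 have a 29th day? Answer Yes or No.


Year: 2070
Divisible by 4? 2070 / 4 = 517.5 -> No
Not divisible by 4, so NOT a leap year

No


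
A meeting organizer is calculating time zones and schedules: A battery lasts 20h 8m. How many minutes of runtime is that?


Hours: 20
Extra minutes: 8
Minutes per hour: 60
Hours to minutes: 20 x 60 = 1200
Total: 1200 + 8 = 1208

1208


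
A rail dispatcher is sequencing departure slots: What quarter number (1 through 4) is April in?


Month: April (month 4)
Q1: January-March (months 1-3)
Q2: April-June (months 4-6)
Q3: July-September (months 7-9)
Q4: October-December (months 10-12)
Month 4 falls in Q2

2


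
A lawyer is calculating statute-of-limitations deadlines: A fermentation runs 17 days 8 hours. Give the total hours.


Days: 17
Extra hours: 8
Hours per day: 24
Days to hours: 17 x 24 = 408
Total: 408 + 8 = 416

416


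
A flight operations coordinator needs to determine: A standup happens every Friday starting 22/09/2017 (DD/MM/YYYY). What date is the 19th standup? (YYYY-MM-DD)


First occurrence: 2017-09-22 (occurrence 1)
Each occurrence is 7 days after the previous.
Occurrence 19 is 18 weeks after the first.
18 weeks = 126 days
2017-09-22 + 126 days = 2018-01-26

2018-01-26


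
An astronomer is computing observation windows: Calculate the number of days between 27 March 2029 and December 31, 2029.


Start: March 27, 2029
End: December 31, 2029
Days left in March: 4
April: 30
May: 31
June: 30
July: 31
... plus remaining months
Sum of remaining months: 275
Total: 4 + 275 = 279

279


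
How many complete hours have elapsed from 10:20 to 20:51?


Start: 10:20
End: 20:51
Hour difference: 20 - 10 = 10 hours
Minute difference: 51 - 20 = 31 minutes
Total minutes: 631
Complete hours: 631 / 60 = 10 (remainder 31)

10


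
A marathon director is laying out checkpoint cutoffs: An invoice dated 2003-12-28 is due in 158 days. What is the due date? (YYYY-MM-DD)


Start: 2003-12-28
Adding 158 days
Days remaining in December: 3
After December: 155 days still to add
January 2004: 31 days, 124 remaining
February 2004: 29 days, 95 remaining
March 2004: 31 days, 64 remaining
April 2004: 30 days, 34 remaining
Result: 2004-06-03

2004-06-03


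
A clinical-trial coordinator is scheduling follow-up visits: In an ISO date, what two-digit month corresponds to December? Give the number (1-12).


Calendar month order:
11. November
12. December <--
December is month number 12

12


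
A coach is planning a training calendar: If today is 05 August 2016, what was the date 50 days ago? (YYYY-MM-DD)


Start: 2016-08-05
Subtracting 50 days
Days already passed in August: 5
After going back through August: 45 more days to subtract
July 2016: 31 days, 14 remaining
June 2016 has 30 days, need 14
Result: 2016-06-16

2016-06-16


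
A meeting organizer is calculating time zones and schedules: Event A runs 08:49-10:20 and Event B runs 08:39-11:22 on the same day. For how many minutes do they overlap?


Interval A: [529, 620] minutes from midnight
Interval B: [519, 682] minutes from midnight
Overlap start = max(529, 519) = 529
Overlap end = min(620, 682) = 620
Overlap = 620 - 529 = 91 minutes

91


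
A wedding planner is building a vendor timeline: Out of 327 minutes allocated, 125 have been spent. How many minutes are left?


Total budget: 327 minutes
Time used: 125 minutes
Remaining: 327 - 125 = 202 minutes
Percent used: 38.2%
Percent remaining: 61.8%

202


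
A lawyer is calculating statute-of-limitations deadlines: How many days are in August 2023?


Month: August
Year: 2023
August is a 31-day month
Total: 31 days

31


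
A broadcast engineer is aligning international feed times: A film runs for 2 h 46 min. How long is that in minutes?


Hours: 2
Minutes: 46
Convert hours to minutes: 2 x 60 = 120
Add remaining minutes: 120 + 46 = 166

166


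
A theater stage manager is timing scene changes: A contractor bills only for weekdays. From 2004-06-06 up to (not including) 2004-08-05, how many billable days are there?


Start: 2004-06-06 (Sunday)
End (exclusive): 2004-08-05 (Thursday)
Total calendar days: 60
Full weeks: 60 // 7 = 8 -> 40 weekdays
Remaining 4 days starting on Sunday:
  Sun(-), Mon(w), Tue(w), Wed(w) -> 3 weekdays
Total business days: 40 + 3 = 43

43


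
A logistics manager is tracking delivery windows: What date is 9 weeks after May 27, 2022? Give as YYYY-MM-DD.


Start: 2022-05-27
Weeks to add: 9
Convert to days: 9 x 7 = 63 days
Add 63 days to 2022-05-27
Result: 2022-07-29

2022-07-29


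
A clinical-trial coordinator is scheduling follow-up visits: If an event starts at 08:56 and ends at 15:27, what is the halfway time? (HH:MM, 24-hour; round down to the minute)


Start time: 08:56 = 536 minutes from midnight
End time: 15:27 = 927 minutes from midnight
Sum: 536 + 927 = 1463
Midpoint: 1463 / 2 = 731 minutes
Convert: 731 / 60 = 12 hours, 11 minutes
Result: 12:11

12:11


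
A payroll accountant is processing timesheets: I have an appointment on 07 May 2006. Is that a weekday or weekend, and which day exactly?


Date: 2006-05-07
January 1, 2006 is a Sunday
Day of year: 127
Offset from Jan 1: 126 days
126 mod 7 = 0
Result: Sunday

Sunday


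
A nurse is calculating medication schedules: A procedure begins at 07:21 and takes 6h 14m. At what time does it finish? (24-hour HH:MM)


Start time: 07:21
Adding: 6 hours 14 minutes
Minutes: 21 + 14 = 35
Hours: 7 + 6 + 0 = 13
Result: 13:35

13:35


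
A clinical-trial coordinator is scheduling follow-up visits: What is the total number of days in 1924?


Year: 1924
Check leap year rules:
Divisible by 4? Yes
Divisible by 100? No
1924 is a leap year
Days: 366

366


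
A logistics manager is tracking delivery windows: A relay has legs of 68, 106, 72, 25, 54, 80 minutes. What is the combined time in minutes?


Durations: 68, 106, 72, 25, 54, 80
Running sum: 68
+ 106 = 174
+ 72 = 246
+ 25 = 271
+ 54 = 325
+ 80 = 405
Total duration: 405 minutes
That is 6 hours and 45 minutes

405


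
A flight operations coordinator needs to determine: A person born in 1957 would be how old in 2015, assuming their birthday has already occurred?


Birth year: 1957
Current year: 2015
Age = current year - birth year
Age = 2015 - 1957 = 58

58


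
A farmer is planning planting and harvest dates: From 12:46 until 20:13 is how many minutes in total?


Start time: 12:46 = 766 minutes from midnight
End time: 20:13 = 1213 minutes from midnight
Difference: 1213 - 766 = 447 minutes
That is 7 hours and 27 minutes

447


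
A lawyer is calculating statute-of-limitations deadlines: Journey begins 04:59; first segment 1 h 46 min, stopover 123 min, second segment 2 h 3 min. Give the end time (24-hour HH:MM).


Depart: 04:59
Leg 1: +106 min -> 06:45
Layover: +123 min -> 08:48
Leg 2: +123 min -> 10:51
Total travel: 352 minutes = 5h 52m
Arrival: 10:51

10:51


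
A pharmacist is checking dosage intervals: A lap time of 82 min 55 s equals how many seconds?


Minutes: 82
Seconds: 55
Convert minutes to seconds: 82 x 60 = 4920
Add remaining seconds: 4920 + 55 = 4975

4975


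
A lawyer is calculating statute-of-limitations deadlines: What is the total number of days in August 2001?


Month: August
Year: 2001
August is a 31-day month
Total: 31 days

31


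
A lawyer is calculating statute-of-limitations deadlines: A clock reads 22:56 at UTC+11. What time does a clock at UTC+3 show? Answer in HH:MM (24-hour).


Local time: 22:56 at UTC+11 (offset 11h)
Target zone: UTC+3 (offset 3h)
Difference: 3 - (11) = -8 hours
Calculation: 22 + (-8) = 14
Result: 14:56

14:56


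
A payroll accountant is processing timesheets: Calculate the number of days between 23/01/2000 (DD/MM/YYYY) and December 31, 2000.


Start: January 23, 2000
End: December 31, 2000
Days left in January: 8
February: 29
March: 31
April: 30
May: 31
... plus remaining months
Sum of remaining months: 335
Total: 8 + 335 = 343

343


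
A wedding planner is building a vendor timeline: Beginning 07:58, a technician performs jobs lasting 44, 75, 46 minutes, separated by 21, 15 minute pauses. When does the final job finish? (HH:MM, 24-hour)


Start: 07:58 = 478 min from midnight
  after task 1 (44 min): 08:42
  after break (21 min): 09:03
  after task 2 (75 min): 10:18
  after break (15 min): 10:33
  after task 3 (46 min): 11:19
Total elapsed: 201 minutes
End time: 11:19

11:19


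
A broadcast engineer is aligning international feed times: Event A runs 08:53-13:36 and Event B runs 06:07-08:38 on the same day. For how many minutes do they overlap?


Interval A: [533, 816] minutes from midnight
Interval B: [367, 518] minutes from midnight
Overlap start = max(533, 367) = 533
Overlap end = min(816, 518) = 518
End <= start, so the intervals do not overlap: 0 minutes

0


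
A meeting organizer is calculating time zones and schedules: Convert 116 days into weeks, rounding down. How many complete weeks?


Total days: 116
Days per week: 7
Division: 116 / 7 = 16 remainder 4
Complete weeks: 16
Remaining days: 4

16


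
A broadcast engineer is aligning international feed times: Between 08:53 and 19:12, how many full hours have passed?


Start: 08:53
End: 19:12
Hour difference: 19 - 8 = 11 hours
Minute difference: 12 - 53 = -41 minutes
Total minutes: 619
Complete hours: 619 / 60 = 10 (remainder 19)

10


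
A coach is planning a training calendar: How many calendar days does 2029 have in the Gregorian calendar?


Year: 2029
Check leap year rules:
Divisible by 4? No
2029 is not a leap year
Days: 365

365


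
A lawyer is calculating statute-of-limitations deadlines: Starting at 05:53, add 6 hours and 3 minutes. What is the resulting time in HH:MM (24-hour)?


Start time: 05:53
Adding: 6 hours 3 minutes
Minutes: 53 + 3 = 56
Hours: 5 + 6 + 0 = 11
Result: 11:56

11:56


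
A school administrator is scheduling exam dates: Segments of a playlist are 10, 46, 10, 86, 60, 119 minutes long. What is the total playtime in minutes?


Durations: 10, 46, 10, 86, 60, 119
Running sum: 10
+ 46 = 56
+ 10 = 66
+ 86 = 152
+ 60 = 212
+ 119 = 331
Total duration: 331 minutes
That is 5 hours and 31 minutes

331


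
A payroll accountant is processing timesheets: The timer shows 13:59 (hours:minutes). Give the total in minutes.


Hours: 13
Minutes: 59
Convert hours to minutes: 13 x 60 = 780
Add remaining minutes: 780 + 59 = 839

839


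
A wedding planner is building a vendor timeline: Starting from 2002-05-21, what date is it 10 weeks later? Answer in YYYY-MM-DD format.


Start: 2002-05-21
Weeks to add: 10
Convert to days: 10 x 7 = 70 days
Add 70 days to 2002-05-21
Result: 2002-07-30

2002-07-30


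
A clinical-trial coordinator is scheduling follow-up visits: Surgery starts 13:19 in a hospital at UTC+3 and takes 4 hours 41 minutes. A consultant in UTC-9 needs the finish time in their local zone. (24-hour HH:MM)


Start: 13:19 in UTC+3
Step 1 - add duration:
  minutes: 19 + 41 = 60 (carry 1h)
  hours: 13 + 4 + 1 = 18
  end in UTC+3: 18:00
Step 2 - convert UTC+3 -> UTC-9:
  offset difference: -9 - (3) = -12 hours
  18 + (-12) = 6 -> mod 24 = 6
Result: 06:00 in UTC-9

06:00


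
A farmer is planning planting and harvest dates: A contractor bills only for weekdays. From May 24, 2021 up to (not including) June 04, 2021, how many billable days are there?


Start: 2021-05-24 (Monday)
End (exclusive): 2021-06-04 (Friday)
Total calendar days: 11
Full weeks: 11 // 7 = 1 -> 5 weekdays
Remaining 4 days starting on Monday:
  Mon(w), Tue(w), Wed(w), Thu(w) -> 4 weekdays
Total business days: 5 + 4 = 9

9


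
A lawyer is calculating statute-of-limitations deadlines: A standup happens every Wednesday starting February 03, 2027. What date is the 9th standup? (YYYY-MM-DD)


First occurrence: 2027-02-03 (occurrence 1)
Each occurrence is 7 days after the previous.
Occurrence 9 is 8 weeks after the first.
8 weeks = 56 days
2027-02-03 + 56 days = 2027-03-31

2027-03-31


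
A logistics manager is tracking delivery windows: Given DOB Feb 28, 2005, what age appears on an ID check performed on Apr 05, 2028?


Birth: 2005-02-28
Reference: 2028-04-05
Year difference: 2028 - 2005 = 23
Has birthday (02-28) occurred by 04-05? Yes
Age in full years: 23

23


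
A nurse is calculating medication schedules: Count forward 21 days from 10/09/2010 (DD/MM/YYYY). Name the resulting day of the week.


Start: 2010-09-10 (Friday)
Step 1 - find target date: add 21 days
  2010-09-10 + 21 days = 2010-10-01
Step 2 - day of week:
  21 mod 7 = 0
  Friday + 0 days -> Friday
Result: Friday (2010-10-01)

Friday


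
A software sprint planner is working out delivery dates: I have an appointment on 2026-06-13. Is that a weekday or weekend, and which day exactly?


Date: 2026-06-13
January 1, 2026 is a Thursday
Day of year: 164
Offset from Jan 1: 163 days
163 mod 7 = 2
Result: Saturday

Saturday


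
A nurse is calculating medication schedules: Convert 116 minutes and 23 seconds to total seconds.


Minutes: 116
Extra seconds: 23
Seconds per minute: 60
Minutes to seconds: 116 x 60 = 6960
Total: 6960 + 23 = 6983

6983


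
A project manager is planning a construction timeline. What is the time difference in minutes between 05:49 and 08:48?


Start time: 05:49 = 349 minutes from midnight
End time: 08:48 = 528 minutes from midnight
Difference: 528 - 349 = 179 minutes
That is 2 hours and 59 minutes

179


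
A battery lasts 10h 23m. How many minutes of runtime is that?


Hours: 10
Extra minutes: 23
Minutes per hour: 60
Hours to minutes: 10 x 60 = 600
Total: 600 + 23 = 623

623


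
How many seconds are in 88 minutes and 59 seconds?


Minutes: 88
Seconds: 59
Convert minutes to seconds: 88 x 60 = 5280
Add remaining seconds: 5280 + 59 = 5339

5339


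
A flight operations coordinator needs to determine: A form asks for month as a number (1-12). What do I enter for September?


Calendar month order:
8. August
9. September <--
10. October
September is month number 9

9


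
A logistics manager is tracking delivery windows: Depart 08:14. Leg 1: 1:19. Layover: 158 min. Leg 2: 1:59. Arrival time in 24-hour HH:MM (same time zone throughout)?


Depart: 08:14
Leg 1: +79 min -> 09:33
Layover: +158 min -> 12:11
Leg 2: +119 min -> 14:10
Total travel: 356 minutes = 5h 56m
Arrival: 14:10

14:10


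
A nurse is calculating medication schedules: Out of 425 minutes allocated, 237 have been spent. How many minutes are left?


Total budget: 425 minutes
Time used: 237 minutes
Remaining: 425 - 237 = 188 minutes
Percent used: 55.8%
Percent remaining: 44.2%

188


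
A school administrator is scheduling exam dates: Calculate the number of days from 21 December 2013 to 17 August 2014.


Start date: 2013-12-21
End date: 2014-08-17
Dec 2013: +11 days
Jan 2014: +31 days
Feb 2014: +28 days
... (6 more months)
Total: 239 days

239


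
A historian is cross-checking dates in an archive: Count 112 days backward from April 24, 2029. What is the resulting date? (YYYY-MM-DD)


Start: 2029-04-24
Subtracting 112 days
Days already passed in April: 24
After going back through April: 88 more days to subtract
March 2029: 31 days, 57 remaining
February 2029: 28 days, 29 remaining
January 2029 has 31 days, need 29
Result: 2029-01-02

2029-01-02


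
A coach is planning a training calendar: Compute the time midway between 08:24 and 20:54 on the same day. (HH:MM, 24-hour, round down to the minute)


Start time: 08:24 = 504 minutes from midnight
End time: 20:54 = 1254 minutes from midnight
Sum: 504 + 1254 = 1758
Midpoint: 1758 / 2 = 879 minutes
Convert: 879 / 60 = 14 hours, 39 minutes
Result: 14:39

14:39


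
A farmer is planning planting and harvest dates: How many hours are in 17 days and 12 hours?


Days: 17
Extra hours: 12
Hours per day: 24
Days to hours: 17 x 24 = 408
Total: 408 + 12 = 420

420


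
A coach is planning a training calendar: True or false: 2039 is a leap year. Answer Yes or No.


Year: 2039
Divisible by 4? 2039 / 4 = 509.75 -> No
Not divisible by 4, so NOT a leap year

No


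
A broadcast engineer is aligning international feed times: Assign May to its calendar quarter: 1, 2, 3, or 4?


Month: May (month 5)
Q1: January-March (months 1-3)
Q2: April-June (months 4-6)
Q3: July-September (months 7-9)
Q4: October-December (months 10-12)
Month 5 falls in Q2

2


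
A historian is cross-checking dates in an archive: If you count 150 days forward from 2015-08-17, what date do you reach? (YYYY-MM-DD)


Start: 2015-08-17
Adding 150 days
Days remaining in August: 14
After August: 136 days still to add
September 2015: 30 days, 106 remaining
October 2015: 31 days, 75 remaining
November 2015: 30 days, 45 remaining
December 2015: 31 days, 14 remaining
Result: 2016-01-14

2016-01-14


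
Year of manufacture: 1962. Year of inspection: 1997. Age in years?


Birth year: 1962
Current year: 1997
Age = current year - birth year
Age = 1997 - 1962 = 35

35


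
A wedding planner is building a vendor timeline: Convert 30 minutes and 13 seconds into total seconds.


Minutes: 30
Seconds: 13
Convert minutes to seconds: 30 x 60 = 1800
Add remaining seconds: 1800 + 13 = 1813

1813


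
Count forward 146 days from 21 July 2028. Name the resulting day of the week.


Start: 2028-07-21 (Friday)
Step 1 - find target date: add 146 days
  2028-07-21 + 146 days = 2028-12-14
Step 2 - day of week:
  146 mod 7 = 6
  Friday + 6 days -> Thursday
Result: Thursday (2028-12-14)

Thursday


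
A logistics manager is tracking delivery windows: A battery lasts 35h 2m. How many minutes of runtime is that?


Hours: 35
Extra minutes: 2
Minutes per hour: 60
Hours to minutes: 35 x 60 = 2100
Total: 2100 + 2 = 2102

2102


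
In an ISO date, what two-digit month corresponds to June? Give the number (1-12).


Calendar month order:
5. May
6. June <--
7. July
June is month number 6

6


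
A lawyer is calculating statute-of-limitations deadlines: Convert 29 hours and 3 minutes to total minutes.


Hours: 29
Minutes: 3
Convert hours to minutes: 29 x 60 = 1740
Add remaining minutes: 1740 + 3 = 1743

1743


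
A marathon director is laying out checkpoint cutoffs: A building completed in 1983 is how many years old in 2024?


Birth year: 1983
Current year: 2024
Age = current year - birth year
Age = 2024 - 1983 = 41

41


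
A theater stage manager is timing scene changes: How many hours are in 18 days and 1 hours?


Days: 18
Extra hours: 1
Hours per day: 24
Days to hours: 18 x 24 = 432
Total: 432 + 1 = 433

433


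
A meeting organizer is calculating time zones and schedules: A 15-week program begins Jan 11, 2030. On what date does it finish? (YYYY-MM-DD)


Start: 2030-01-11
Weeks to add: 15
Convert to days: 15 x 7 = 105 days
Add 105 days to 2030-01-11
Result: 2030-04-26

2030-04-26


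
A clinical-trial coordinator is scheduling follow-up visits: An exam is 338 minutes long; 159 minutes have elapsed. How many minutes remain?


Total budget: 338 minutes
Time used: 159 minutes
Remaining: 338 - 159 = 179 minutes
Percent used: 47.0%
Percent remaining: 53.0%

179


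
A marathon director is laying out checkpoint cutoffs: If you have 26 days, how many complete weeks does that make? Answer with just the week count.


Total days: 26
Days per week: 7
Division: 26 / 7 = 3 remainder 5
Complete weeks: 3
Remaining days: 5

3


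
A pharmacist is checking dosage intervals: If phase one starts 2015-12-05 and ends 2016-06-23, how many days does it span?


Start date: 2015-12-05
End date: 2016-06-23
Dec 2015: +27 days
Jan 2016: +31 days
Feb 2016: +29 days
... (4 more months)
Total: 201 days

201


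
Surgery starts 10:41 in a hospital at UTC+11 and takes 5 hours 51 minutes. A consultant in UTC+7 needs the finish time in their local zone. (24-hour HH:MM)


Start: 10:41 in UTC+11
Step 1 - add duration:
  minutes: 41 + 51 = 92 (carry 1h)
  hours: 10 + 5 + 1 = 16
  end in UTC+11: 16:32
Step 2 - convert UTC+11 -> UTC+7:
  offset difference: 7 - (11) = -4 hours
  16 + (-4) = 12 -> mod 24 = 12
Result: 12:32 in UTC+7

12:32


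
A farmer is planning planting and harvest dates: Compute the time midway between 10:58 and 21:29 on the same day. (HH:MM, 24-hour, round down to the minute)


Start time: 10:58 = 658 minutes from midnight
End time: 21:29 = 1289 minutes from midnight
Sum: 658 + 1289 = 1947
Midpoint: 1947 / 2 = 973 minutes
Convert: 973 / 60 = 16 hours, 13 minutes
Result: 16:13

16:13


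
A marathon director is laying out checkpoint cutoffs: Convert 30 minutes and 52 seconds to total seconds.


Minutes: 30
Extra seconds: 52
Seconds per minute: 60
Minutes to seconds: 30 x 60 = 1800
Total: 1800 + 52 = 1852

1852


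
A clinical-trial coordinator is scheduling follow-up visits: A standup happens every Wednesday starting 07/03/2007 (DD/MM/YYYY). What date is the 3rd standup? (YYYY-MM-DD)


First occurrence: 2007-03-07 (occurrence 1)
Each occurrence is 7 days after the previous.
Occurrence 3 is 2 weeks after the first.
2 weeks = 14 days
2007-03-07 + 14 days = 2007-03-21

2007-03-21


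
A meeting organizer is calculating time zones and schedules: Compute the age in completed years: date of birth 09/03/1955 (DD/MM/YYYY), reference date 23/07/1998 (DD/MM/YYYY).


Birth: 1955-03-09
Reference: 1998-07-23
Year difference: 1998 - 1955 = 43
Has birthday (03-09) occurred by 07-23? Yes
Age in full years: 43

43


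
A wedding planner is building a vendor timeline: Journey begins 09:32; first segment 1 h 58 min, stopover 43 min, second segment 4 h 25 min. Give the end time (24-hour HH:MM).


Depart: 09:32
Leg 1: +118 min -> 11:30
Layover: +43 min -> 12:13
Leg 2: +265 min -> 16:38
Total travel: 426 minutes = 7h 6m
Arrival: 16:38

16:38


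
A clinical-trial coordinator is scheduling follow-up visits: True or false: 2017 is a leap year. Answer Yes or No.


Year: 2017
Divisible by 4? 2017 / 4 = 504.25 -> No
Not divisible by 4, so NOT a leap year

No


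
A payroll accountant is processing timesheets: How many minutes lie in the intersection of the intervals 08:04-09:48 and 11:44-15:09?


Interval A: [484, 588] minutes from midnight
Interval B: [704, 909] minutes from midnight
Overlap start = max(484, 704) = 704
Overlap end = min(588, 909) = 588
End <= start, so the intervals do not overlap: 0 minutes

0


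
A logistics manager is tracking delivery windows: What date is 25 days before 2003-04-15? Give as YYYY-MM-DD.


Start: 2003-04-15
Subtracting 25 days
Days already passed in April: 15
After going back through April: 10 more days to subtract
March 2003 has 31 days, need 10
Result: 2003-03-21

2003-03-21


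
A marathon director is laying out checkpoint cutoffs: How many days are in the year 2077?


Year: 2077
Check leap year rules:
Divisible by 4? No
2077 is not a leap year
Days: 365

365


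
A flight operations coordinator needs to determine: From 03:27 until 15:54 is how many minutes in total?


Start time: 03:27 = 207 minutes from midnight
End time: 15:54 = 954 minutes from midnight
Difference: 954 - 207 = 747 minutes
That is 12 hours and 27 minutes

747


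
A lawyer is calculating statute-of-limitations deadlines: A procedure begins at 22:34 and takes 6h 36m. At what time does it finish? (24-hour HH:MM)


Start time: 22:34
Adding: 6 hours 36 minutes
Minutes: 34 + 36 = 70
Minute overflow: 70 >= 60, so carry 1 hour, minutes = 10
Hours: 22 + 6 + 1 = 29
Hour wraparound: 29 mod 24 = 5
Result: 05:10

05:10


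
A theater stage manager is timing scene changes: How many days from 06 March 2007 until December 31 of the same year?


Start: March 06, 2007
End: December 31, 2007
Days left in March: 25
April: 30
May: 31
June: 30
July: 31
... plus remaining months
Sum of remaining months: 275
Total: 25 + 275 = 300

300


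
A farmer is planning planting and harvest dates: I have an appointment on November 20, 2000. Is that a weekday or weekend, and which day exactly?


Date: 2000-11-20
January 1, 2000 is a Saturday
Day of year: 325
Offset from Jan 1: 324 days
324 mod 7 = 2
Result: Monday

Monday


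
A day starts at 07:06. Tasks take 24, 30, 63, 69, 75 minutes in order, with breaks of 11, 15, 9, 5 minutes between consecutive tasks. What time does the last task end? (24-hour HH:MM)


Start: 07:06 = 426 min from midnight
  after task 1 (24 min): 07:30
  after break (11 min): 07:41
  after task 2 (30 min): 08:11
  after break (15 min): 08:26
  after task 3 (63 min): 09:29
  after break (9 min): 09:38
  after task 4 (69 min): 10:47
  after break (5 min): 10:52
  after task 5 (75 min): 12:07
Total elapsed: 301 minutes
End time: 12:07

12:07


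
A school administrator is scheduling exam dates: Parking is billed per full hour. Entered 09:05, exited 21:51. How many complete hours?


Start: 09:05
End: 21:51
Hour difference: 21 - 9 = 12 hours
Minute difference: 51 - 5 = 46 minutes
Total minutes: 766
Complete hours: 766 / 60 = 12 (remainder 46)

12


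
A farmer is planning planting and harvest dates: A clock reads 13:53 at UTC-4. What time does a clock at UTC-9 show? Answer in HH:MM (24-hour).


Local time: 13:53 at UTC-4 (offset -4h)
Target zone: UTC-9 (offset -9h)
Difference: -9 - (-4) = -5 hours
Calculation: 13 + (-5) = 8
Result: 08:53

08:53


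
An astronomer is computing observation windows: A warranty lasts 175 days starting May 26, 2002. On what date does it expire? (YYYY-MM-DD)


Start: 2002-05-26
Adding 175 days
Days remaining in May: 5
After May: 170 days still to add
June 2002: 30 days, 140 remaining
July 2002: 31 days, 109 remaining
August 2002: 31 days, 78 remaining
September 2002: 30 days, 48 remaining
Result: 2002-11-17

2002-11-17


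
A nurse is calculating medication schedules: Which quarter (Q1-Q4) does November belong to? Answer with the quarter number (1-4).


Month: November (month 11)
Q1: January-March (months 1-3)
Q2: April-June (months 4-6)
Q3: July-September (months 7-9)
Q4: October-December (months 10-12)
Month 11 falls in Q4

4


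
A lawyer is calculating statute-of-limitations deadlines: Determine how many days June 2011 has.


Month: June
Year: 2011
June is a 30-day month
Total: 30 days

30


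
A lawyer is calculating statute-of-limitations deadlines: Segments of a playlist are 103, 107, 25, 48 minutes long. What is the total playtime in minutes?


Durations: 103, 107, 25, 48
Running sum: 103
+ 107 = 210
+ 25 = 235
+ 48 = 283
Total duration: 283 minutes
That is 4 hours and 43 minutes

283


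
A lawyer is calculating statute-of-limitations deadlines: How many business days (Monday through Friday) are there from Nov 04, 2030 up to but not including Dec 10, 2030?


Start: 2030-11-04 (Monday)
End (exclusive): 2030-12-10 (Tuesday)
Total calendar days: 36
Full weeks: 36 // 7 = 5 -> 25 weekdays
Remaining 1 days starting on Monday:
  Mon(w) -> 1 weekdays
Total business days: 25 + 1 = 26

26


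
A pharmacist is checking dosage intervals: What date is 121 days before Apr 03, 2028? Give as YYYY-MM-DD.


Start: 2028-04-03
Subtracting 121 days
Days already passed in April: 3
After going back through April: 118 more days to subtract
March 2028: 31 days, 87 remaining
February 2028: 29 days, 58 remaining
January 2028: 31 days, 27 remaining
December 2027 has 31 days, need 27
Result: 2027-12-04

2027-12-04
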